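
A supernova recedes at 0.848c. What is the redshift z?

β = 0.848
(1+β)/(1-β) = 1.848/0.152 = 12.16
√(12.16) = 3.487
z = 3.487 - 1 = 2.487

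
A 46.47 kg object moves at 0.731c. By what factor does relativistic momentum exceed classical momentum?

p_rel = γmv, p_class = mv
Ratio = γ = 1/√(1 - 0.731²) = 1.465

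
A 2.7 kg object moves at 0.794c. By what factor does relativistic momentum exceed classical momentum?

p_rel = γmv, p_class = mv
Ratio = γ = 1/√(1 - 0.794²) = 1.645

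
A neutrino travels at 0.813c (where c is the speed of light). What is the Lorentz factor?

v/c = 0.813, so (v/c)² = 0.660969
1 - (v/c)² = 0.339031
γ = 1/√(0.339031) = 1.717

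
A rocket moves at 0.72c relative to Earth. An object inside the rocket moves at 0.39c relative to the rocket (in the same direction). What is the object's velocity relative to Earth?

u = (u' + v)/(1 + u'v/c²)
Numerator: 0.39 + 0.72 = 1.11
Denominator: 1 + 0.2808 = 1.2808
u = 1.11/1.2808 = 0.8666c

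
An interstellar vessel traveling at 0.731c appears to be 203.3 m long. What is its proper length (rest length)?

Contracted length L = 203.3 m
γ = 1/√(1 - 0.731²) = 1.4655
L₀ = γL = 1.4655 × 203.3 = 297.9 m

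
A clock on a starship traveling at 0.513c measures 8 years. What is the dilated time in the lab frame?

Proper time Δt₀ = 8 years
γ = 1/√(1 - 0.513²) = 1.165
Δt = γΔt₀ = 1.165 × 8 = 9.320 years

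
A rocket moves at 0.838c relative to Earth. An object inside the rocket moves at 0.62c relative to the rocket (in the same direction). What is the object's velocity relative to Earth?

u = (u' + v)/(1 + u'v/c²)
Numerator: 0.62 + 0.838 = 1.458
Denominator: 1 + 0.51956 = 1.51956
u = 1.458/1.51956 = 0.9595c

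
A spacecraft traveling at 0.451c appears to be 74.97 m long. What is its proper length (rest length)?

Contracted length L = 74.97 m
γ = 1/√(1 - 0.451²) = 1.1204
L₀ = γL = 1.1204 × 74.97 = 84.00 m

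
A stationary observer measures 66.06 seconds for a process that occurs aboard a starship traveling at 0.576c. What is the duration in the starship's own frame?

Dilated time Δt = 66.06 seconds
γ = 1/√(1 - 0.576²) = 1.2233
Δt₀ = Δt/γ = 66.06/1.2233 = 54.00 seconds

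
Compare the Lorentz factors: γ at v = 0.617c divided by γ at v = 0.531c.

γ₁ = 1/√(1 - 0.617²) = 1.271
γ₂ = 1/√(1 - 0.531²) = 1.180
γ₁/γ₂ = 1.271/1.180 = 1.077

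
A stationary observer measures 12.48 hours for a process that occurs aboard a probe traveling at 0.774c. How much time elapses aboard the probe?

Dilated time Δt = 12.48 hours
γ = 1/√(1 - 0.774²) = 1.5793
Δt₀ = Δt/γ = 12.48/1.5793 = 7.902 hours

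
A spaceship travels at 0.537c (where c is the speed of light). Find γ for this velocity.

v/c = 0.537, so (v/c)² = 0.288369
1 - (v/c)² = 0.711631
γ = 1/√(0.711631) = 1.185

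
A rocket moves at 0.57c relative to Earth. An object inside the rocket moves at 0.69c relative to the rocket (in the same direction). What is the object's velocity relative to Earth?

u = (u' + v)/(1 + u'v/c²)
Numerator: 0.69 + 0.57 = 1.26
Denominator: 1 + 0.3933 = 1.3933
u = 1.26/1.3933 = 0.9043c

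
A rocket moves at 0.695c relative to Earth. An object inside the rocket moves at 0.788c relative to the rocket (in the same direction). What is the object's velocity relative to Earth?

u = (u' + v)/(1 + u'v/c²)
Numerator: 0.788 + 0.695 = 1.483
Denominator: 1 + 0.54766 = 1.54766
u = 1.483/1.54766 = 0.9582c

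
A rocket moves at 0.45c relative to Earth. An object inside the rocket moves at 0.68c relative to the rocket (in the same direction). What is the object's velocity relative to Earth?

u = (u' + v)/(1 + u'v/c²)
Numerator: 0.68 + 0.45 = 1.13
Denominator: 1 + 0.306 = 1.306
u = 1.13/1.306 = 0.8652c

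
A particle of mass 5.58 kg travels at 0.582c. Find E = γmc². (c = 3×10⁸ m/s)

γ = 1/√(1 - 0.582²) = 1.2297
mc² = 5.58 × (3×10⁸)² = 5.022×10¹⁷ J
E = γmc² = 1.2297 × 5.022×10¹⁷ = 6.176×10¹⁷ J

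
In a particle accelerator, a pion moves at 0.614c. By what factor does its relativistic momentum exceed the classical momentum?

p_rel = γmv, p_class = mv
Ratio = γ = 1/√(1 - 0.614²)
= 1/√(0.623004) = 1.267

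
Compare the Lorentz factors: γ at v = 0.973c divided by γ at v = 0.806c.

γ₁ = 1/√(1 - 0.973²) = 4.333
γ₂ = 1/√(1 - 0.806²) = 1.689
γ₁/γ₂ = 4.333/1.689 = 2.565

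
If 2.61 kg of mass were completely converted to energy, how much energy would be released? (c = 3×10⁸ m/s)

Using E = mc²:
c² = (3×10⁸)² = 9×10¹⁶ m²/s²
E = 2.61 × 9×10¹⁶ = 2.349×10¹⁷ J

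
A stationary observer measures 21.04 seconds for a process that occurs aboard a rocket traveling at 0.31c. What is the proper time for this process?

Dilated time Δt = 21.04 seconds
γ = 1/√(1 - 0.31²) = 1.052
Δt₀ = Δt/γ = 21.04/1.052 = 20.00 seconds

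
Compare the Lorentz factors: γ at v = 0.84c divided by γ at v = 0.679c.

γ₁ = 1/√(1 - 0.84²) = 1.843
γ₂ = 1/√(1 - 0.679²) = 1.362
γ₁/γ₂ = 1.843/1.362 = 1.353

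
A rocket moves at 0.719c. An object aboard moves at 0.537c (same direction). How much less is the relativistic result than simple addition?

Classical: u' + v = 0.537 + 0.719 = 1.256c
Relativistic: u = (0.537 + 0.719)/(1 + 0.386103) = 1.256/1.386103 = 0.9061c
Difference: 1.256 - 0.9061 = 0.3499c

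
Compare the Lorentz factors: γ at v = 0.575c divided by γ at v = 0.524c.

γ₁ = 1/√(1 - 0.575²) = 1.222
γ₂ = 1/√(1 - 0.524²) = 1.174
γ₁/γ₂ = 1.222/1.174 = 1.041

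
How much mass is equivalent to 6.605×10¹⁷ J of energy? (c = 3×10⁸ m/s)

From E = mc², we get m = E/c²
c² = (3×10⁸)² = 9×10¹⁶ m²/s²
m = 6.605×10¹⁷ / 9×10¹⁶ = 7.339 kg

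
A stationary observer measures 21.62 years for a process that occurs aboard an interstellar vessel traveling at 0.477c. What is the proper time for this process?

Dilated time Δt = 21.62 years
γ = 1/√(1 - 0.477²) = 1.138
Δt₀ = Δt/γ = 21.62/1.138 = 19.00 years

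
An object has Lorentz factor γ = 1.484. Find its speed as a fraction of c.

From γ = 1/√(1 - v²/c²):
1/γ² = 1/1.484² = 0.4541
v²/c² = 1 - 0.4541 = 0.5459
v/c = √(0.5459) = 0.7389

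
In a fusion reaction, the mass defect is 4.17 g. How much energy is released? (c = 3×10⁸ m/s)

Convert mass defect: Δm = 4.17 g = 0.00417 kg
E = Δm·c² = 0.00417 × (3×10⁸)²
= 0.00417 × 9×10¹⁶ = 3.753×10¹⁴ J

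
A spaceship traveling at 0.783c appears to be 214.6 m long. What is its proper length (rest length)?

Contracted length L = 214.6 m
γ = 1/√(1 - 0.783²) = 1.6077
L₀ = γL = 1.6077 × 214.6 = 345.0 m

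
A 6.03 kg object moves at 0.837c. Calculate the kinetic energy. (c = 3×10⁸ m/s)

γ = 1/√(1 - 0.837²) = 1.8275
γ - 1 = 0.8275
KE = (γ-1)mc² = 0.8275 × 6.03 × (3×10⁸)² = 4.491×10¹⁷ J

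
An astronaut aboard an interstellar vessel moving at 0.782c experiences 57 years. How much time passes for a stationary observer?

Proper time Δt₀ = 57 years
γ = 1/√(1 - 0.782²) = 1.6044
Δt = γΔt₀ = 1.6044 × 57 = 91.45 years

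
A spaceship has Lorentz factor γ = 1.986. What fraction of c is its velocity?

From γ = 1/√(1 - v²/c²):
1/γ² = 1/1.986² = 0.2535
v²/c² = 1 - 0.2535 = 0.7465
v/c = √(0.7465) = 0.8640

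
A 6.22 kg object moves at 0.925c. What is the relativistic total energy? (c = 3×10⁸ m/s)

γ = 1/√(1 - 0.925²) = 2.632
mc² = 6.22 × (3×10⁸)² = 5.598×10¹⁷ J
E = γmc² = 2.632 × 5.598×10¹⁷ = 1.473×10¹⁸ J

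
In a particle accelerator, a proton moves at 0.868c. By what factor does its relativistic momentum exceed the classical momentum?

p_rel = γmv, p_class = mv
Ratio = γ = 1/√(1 - 0.868²)
= 1/√(0.246576) = 2.014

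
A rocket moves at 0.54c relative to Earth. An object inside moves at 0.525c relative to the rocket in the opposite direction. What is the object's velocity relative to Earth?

Object's velocity in rocket frame is u' = -0.525c
u = (u' + v)/(1 + u'v/c²) = (v - 0.525)/(1 - 0.525·v/c²)
Numerator: 0.54 - 0.525 = 0.015
Denominator: 1 - 0.2835 = 0.7165
u = 0.015/0.7165 = 0.02094c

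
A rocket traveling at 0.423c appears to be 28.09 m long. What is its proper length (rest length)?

Contracted length L = 28.09 m
γ = 1/√(1 - 0.423²) = 1.1036
L₀ = γL = 1.1036 × 28.09 = 31.00 m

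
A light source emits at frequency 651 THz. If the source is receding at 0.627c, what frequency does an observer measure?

β = v/c = 0.627
(1-β)/(1+β) = 0.373/1.627 = 0.22926
Doppler factor = √(0.22926) = 0.4788
f_obs = 651 × 0.4788 = 311.7 THz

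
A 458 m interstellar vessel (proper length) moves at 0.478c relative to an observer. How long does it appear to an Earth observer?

Proper length L₀ = 458 m
γ = 1/√(1 - 0.478²) = 1.1385
L = L₀/γ = 458/1.1385 = 402.3 m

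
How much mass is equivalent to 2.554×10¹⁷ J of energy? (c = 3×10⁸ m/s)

From E = mc², we get m = E/c²
c² = (3×10⁸)² = 9×10¹⁶ m²/s²
m = 2.554×10¹⁷ / 9×10¹⁶ = 2.838 kg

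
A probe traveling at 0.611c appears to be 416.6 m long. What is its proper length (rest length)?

Contracted length L = 416.6 m
γ = 1/√(1 - 0.611²) = 1.26322
L₀ = γL = 1.26322 × 416.6 = 526.3 m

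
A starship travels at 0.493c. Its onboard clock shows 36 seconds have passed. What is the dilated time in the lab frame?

Proper time Δt₀ = 36 seconds
γ = 1/√(1 - 0.493²) = 1.1494
Δt = γΔt₀ = 1.1494 × 36 = 41.38 seconds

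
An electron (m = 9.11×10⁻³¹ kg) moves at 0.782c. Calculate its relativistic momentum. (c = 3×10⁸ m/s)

γ = 1/√(1 - 0.782²) = 1.6044
v = 0.782 × 3×10⁸ = 2.346×10⁸ m/s
p = γmv = 1.6044 × 9.11×10⁻³¹ × 2.346×10⁸ = 3.429×10⁻²² kg·m/s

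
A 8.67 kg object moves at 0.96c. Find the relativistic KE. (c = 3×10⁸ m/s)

γ = 1/√(1 - 0.96²) = 3.571
γ - 1 = 2.571
KE = (γ-1)mc² = 2.571 × 8.67 × (3×10⁸)² = 2.006×10¹⁸ J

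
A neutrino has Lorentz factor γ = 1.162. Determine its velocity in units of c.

From γ = 1/√(1 - v²/c²):
1/γ² = 1/1.162² = 0.7406
v²/c² = 1 - 0.7406 = 0.2594
v/c = √(0.2594) = 0.5093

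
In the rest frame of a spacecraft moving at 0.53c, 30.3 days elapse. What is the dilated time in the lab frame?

Proper time Δt₀ = 30.3 days
γ = 1/√(1 - 0.53²) = 1.1792
Δt = γΔt₀ = 1.1792 × 30.3 = 35.73 days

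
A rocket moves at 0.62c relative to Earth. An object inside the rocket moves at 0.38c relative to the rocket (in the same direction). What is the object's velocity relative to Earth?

u = (u' + v)/(1 + u'v/c²)
Numerator: 0.38 + 0.62 = 1
Denominator: 1 + 0.2356 = 1.2356
u = 1/1.2356 = 0.8093c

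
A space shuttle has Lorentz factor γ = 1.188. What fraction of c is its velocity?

From γ = 1/√(1 - v²/c²):
1/γ² = 1/1.188² = 0.7085
v²/c² = 1 - 0.7085 = 0.2915
v/c = √(0.2915) = 0.5399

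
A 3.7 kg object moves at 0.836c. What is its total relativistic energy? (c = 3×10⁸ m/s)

γ = 1/√(1 - 0.836²) = 1.8224
mc² = 3.7 × (3×10⁸)² = 3.330×10¹⁷ J
E = γmc² = 1.8224 × 3.330×10¹⁷ = 6.069×10¹⁷ J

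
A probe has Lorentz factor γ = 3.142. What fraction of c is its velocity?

From γ = 1/√(1 - v²/c²):
1/γ² = 1/3.142² = 0.1013
v²/c² = 1 - 0.1013 = 0.8987
v/c = √(0.8987) = 0.9480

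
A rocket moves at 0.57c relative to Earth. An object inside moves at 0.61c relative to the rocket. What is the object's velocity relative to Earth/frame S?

u = (u' + v)/(1 + u'v/c²)
Numerator: 0.61 + 0.57 = 1.18
Denominator: 1 + 0.3477 = 1.3477
u = 1.18/1.3477 = 0.8756c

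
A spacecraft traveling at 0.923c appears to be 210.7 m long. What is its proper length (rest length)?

Contracted length L = 210.7 m
γ = 1/√(1 - 0.923²) = 2.599
L₀ = γL = 2.599 × 210.7 = 547.6 m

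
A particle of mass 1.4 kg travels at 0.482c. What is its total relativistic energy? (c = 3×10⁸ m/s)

γ = 1/√(1 - 0.482²) = 1.141
mc² = 1.4 × (3×10⁸)² = 1.260×10¹⁷ J
E = γmc² = 1.141 × 1.260×10¹⁷ = 1.438×10¹⁷ J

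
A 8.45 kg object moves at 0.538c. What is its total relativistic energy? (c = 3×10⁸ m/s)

γ = 1/√(1 - 0.538²) = 1.1863
mc² = 8.45 × (3×10⁸)² = 7.605×10¹⁷ J
E = γmc² = 1.1863 × 7.605×10¹⁷ = 9.022×10¹⁷ J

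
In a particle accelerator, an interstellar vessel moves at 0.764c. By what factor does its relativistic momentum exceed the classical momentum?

p_rel = γmv, p_class = mv
Ratio = γ = 1/√(1 - 0.764²)
= 1/√(0.416304) = 1.550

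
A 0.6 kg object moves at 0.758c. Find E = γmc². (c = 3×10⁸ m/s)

γ = 1/√(1 - 0.758²) = 1.5331
mc² = 0.6 × (3×10⁸)² = 5.400×10¹⁶ J
E = γmc² = 1.5331 × 5.400×10¹⁶ = 8.279×10¹⁶ J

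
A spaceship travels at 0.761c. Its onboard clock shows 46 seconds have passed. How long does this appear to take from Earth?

Proper time Δt₀ = 46 seconds
γ = 1/√(1 - 0.761²) = 1.54142
Δt = γΔt₀ = 1.54142 × 46 = 70.91 seconds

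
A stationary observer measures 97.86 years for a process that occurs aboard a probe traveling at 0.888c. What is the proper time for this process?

Dilated time Δt = 97.86 years
γ = 1/√(1 - 0.888²) = 2.1747
Δt₀ = Δt/γ = 97.86/2.1747 = 45.00 years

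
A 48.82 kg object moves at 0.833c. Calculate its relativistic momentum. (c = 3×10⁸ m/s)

γ = 1/√(1 - 0.833²) = 1.807
v = 0.833 × 3×10⁸ = 2.499×10⁸ m/s
p = γmv = 1.807 × 48.82 × 2.499×10⁸ = 2.205×10¹⁰ kg·m/s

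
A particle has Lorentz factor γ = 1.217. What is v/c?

From γ = 1/√(1 - v²/c²):
1/γ² = 1/1.217² = 0.6752
v²/c² = 1 - 0.6752 = 0.3248
v/c = √(0.3248) = 0.5699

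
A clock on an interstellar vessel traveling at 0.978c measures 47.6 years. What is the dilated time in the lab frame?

Proper time Δt₀ = 47.6 years
γ = 1/√(1 - 0.978²) = 4.794
Δt = γΔt₀ = 4.794 × 47.6 = 228.2 years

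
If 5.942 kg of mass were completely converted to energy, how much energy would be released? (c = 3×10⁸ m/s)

Using E = mc²:
c² = (3×10⁸)² = 9×10¹⁶ m²/s²
E = 5.942 × 9×10¹⁶ = 5.348×10¹⁷ J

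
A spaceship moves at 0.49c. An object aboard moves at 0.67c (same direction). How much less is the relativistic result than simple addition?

Classical: u' + v = 0.67 + 0.49 = 1.16c
Relativistic: u = (0.67 + 0.49)/(1 + 0.3283) = 1.16/1.3283 = 0.8733c
Difference: 1.16 - 0.8733 = 0.2867c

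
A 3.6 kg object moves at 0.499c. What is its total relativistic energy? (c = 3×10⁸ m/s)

γ = 1/√(1 - 0.499²) = 1.154
mc² = 3.6 × (3×10⁸)² = 3.240×10¹⁷ J
E = γmc² = 1.154 × 3.240×10¹⁷ = 3.739×10¹⁷ J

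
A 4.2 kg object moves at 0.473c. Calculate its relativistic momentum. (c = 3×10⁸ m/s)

γ = 1/√(1 - 0.473²) = 1.135
v = 0.473 × 3×10⁸ = 1.419×10⁸ m/s
p = γmv = 1.135 × 4.2 × 1.419×10⁸ = 6.764×10⁸ kg·m/s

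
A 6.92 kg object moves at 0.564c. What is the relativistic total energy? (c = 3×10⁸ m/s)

γ = 1/√(1 - 0.564²) = 1.211
mc² = 6.92 × (3×10⁸)² = 6.228×10¹⁷ J
E = γmc² = 1.211 × 6.228×10¹⁷ = 7.542×10¹⁷ J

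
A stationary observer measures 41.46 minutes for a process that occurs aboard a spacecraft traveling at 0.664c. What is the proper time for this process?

Dilated time Δt = 41.46 minutes
γ = 1/√(1 - 0.664²) = 1.3374
Δt₀ = Δt/γ = 41.46/1.3374 = 31.00 minutes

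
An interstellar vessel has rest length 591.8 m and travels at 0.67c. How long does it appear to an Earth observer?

Proper length L₀ = 591.8 m
γ = 1/√(1 - 0.67²) = 1.347
L = L₀/γ = 591.8/1.347 = 439.3 m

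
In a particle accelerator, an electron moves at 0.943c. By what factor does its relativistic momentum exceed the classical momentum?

p_rel = γmv, p_class = mv
Ratio = γ = 1/√(1 - 0.943²)
= 1/√(0.110751) = 3.005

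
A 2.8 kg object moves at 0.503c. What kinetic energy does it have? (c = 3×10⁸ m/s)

γ = 1/√(1 - 0.503²) = 1.15702
γ - 1 = 0.15702
KE = (γ-1)mc² = 0.15702 × 2.8 × (3×10⁸)² = 3.957×10¹⁶ J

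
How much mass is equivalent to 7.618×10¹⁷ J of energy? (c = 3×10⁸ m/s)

From E = mc², we get m = E/c²
c² = (3×10⁸)² = 9×10¹⁶ m²/s²
m = 7.618×10¹⁷ / 9×10¹⁶ = 8.464 kg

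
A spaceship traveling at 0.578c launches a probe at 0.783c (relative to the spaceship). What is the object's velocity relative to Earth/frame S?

u = (u' + v)/(1 + u'v/c²)
Numerator: 0.783 + 0.578 = 1.361
Denominator: 1 + 0.452574 = 1.452574
u = 1.361/1.452574 = 0.9370c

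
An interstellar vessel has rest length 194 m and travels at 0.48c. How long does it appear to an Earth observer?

Proper length L₀ = 194 m
γ = 1/√(1 - 0.48²) = 1.140
L = L₀/γ = 194/1.140 = 170.2 m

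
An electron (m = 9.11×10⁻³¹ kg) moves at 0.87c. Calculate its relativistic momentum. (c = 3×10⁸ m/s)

γ = 1/√(1 - 0.87²) = 2.028
v = 0.87 × 3×10⁸ = 2.610×10⁸ m/s
p = γmv = 2.028 × 9.11×10⁻³¹ × 2.610×10⁸ = 4.822×10⁻²² kg·m/s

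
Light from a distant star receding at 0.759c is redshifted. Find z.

β = 0.759
(1+β)/(1-β) = 1.759/0.241 = 7.299
√(7.299) = 2.702
z = 2.702 - 1 = 1.702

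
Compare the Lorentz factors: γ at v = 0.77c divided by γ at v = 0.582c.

γ₁ = 1/√(1 - 0.77²) = 1.5673
γ₂ = 1/√(1 - 0.582²) = 1.2297
γ₁/γ₂ = 1.5673/1.2297 = 1.275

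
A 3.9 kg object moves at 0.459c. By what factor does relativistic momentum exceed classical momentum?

p_rel = γmv, p_class = mv
Ratio = γ = 1/√(1 - 0.459²) = 1.126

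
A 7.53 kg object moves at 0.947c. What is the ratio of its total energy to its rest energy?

E = γmc², E₀ = mc²
E/E₀ = γ = 1/√(1 - 0.947²) = 3.113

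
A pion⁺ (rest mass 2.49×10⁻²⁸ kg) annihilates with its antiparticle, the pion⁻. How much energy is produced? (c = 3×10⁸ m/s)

Both particles have the same rest mass, so total mass = 2m
E = 2m·c² = 2 × 2.49×10⁻²⁸ × (3×10⁸)²
= 2 × 2.49×10⁻²⁸ × 9×10¹⁶
= 4.482×10⁻¹¹ J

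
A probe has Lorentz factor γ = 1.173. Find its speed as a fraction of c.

From γ = 1/√(1 - v²/c²):
1/γ² = 1/1.173² = 0.7268
v²/c² = 1 - 0.7268 = 0.2732
v/c = √(0.2732) = 0.5227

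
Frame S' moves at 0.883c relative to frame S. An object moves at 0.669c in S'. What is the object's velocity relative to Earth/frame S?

u = (u' + v)/(1 + u'v/c²)
Numerator: 0.669 + 0.883 = 1.552
Denominator: 1 + 0.590727 = 1.590727
u = 1.552/1.590727 = 0.9757c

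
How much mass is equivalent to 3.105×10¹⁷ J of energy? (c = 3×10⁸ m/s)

From E = mc², we get m = E/c²
c² = (3×10⁸)² = 9×10¹⁶ m²/s²
m = 3.105×10¹⁷ / 9×10¹⁶ = 3.450 kg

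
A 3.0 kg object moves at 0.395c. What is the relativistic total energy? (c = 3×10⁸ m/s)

γ = 1/√(1 - 0.395²) = 1.0885
mc² = 3.0 × (3×10⁸)² = 2.700×10¹⁷ J
E = γmc² = 1.0885 × 2.700×10¹⁷ = 2.939×10¹⁷ J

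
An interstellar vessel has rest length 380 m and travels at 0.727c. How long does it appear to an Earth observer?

Proper length L₀ = 380 m
γ = 1/√(1 - 0.727²) = 1.4564
L = L₀/γ = 380/1.4564 = 260.9 m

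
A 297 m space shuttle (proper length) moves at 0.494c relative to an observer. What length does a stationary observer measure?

Proper length L₀ = 297 m
γ = 1/√(1 - 0.494²) = 1.1501
L = L₀/γ = 297/1.1501 = 258.2 m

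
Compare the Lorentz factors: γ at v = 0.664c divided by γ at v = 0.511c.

γ₁ = 1/√(1 - 0.664²) = 1.337
γ₂ = 1/√(1 - 0.511²) = 1.163
γ₁/γ₂ = 1.337/1.163 = 1.150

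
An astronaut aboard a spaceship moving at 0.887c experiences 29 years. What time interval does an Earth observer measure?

Proper time Δt₀ = 29 years
γ = 1/√(1 - 0.887²) = 2.1656
Δt = γΔt₀ = 2.1656 × 29 = 62.80 years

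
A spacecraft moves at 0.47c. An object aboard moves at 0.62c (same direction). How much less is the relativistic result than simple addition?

Classical: u' + v = 0.62 + 0.47 = 1.09c
Relativistic: u = (0.62 + 0.47)/(1 + 0.2914) = 1.09/1.2914 = 0.8440c
Difference: 1.09 - 0.8440 = 0.2460c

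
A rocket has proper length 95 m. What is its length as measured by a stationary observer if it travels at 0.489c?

Proper length L₀ = 95 m
γ = 1/√(1 - 0.489²) = 1.1464
L = L₀/γ = 95/1.1464 = 82.87 m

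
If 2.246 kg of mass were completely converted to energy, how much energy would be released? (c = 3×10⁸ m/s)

Using E = mc²:
c² = (3×10⁸)² = 9×10¹⁶ m²/s²
E = 2.246 × 9×10¹⁶ = 2.021×10¹⁷ J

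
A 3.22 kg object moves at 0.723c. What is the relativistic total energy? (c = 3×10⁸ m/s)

γ = 1/√(1 - 0.723²) = 1.4475
mc² = 3.22 × (3×10⁸)² = 2.898×10¹⁷ J
E = γmc² = 1.4475 × 2.898×10¹⁷ = 4.195×10¹⁷ J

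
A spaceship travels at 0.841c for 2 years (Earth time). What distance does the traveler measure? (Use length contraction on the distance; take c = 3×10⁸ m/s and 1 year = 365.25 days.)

Earth distance: d = v × t = 0.841c × 2 yr = 1.592×10¹⁶ m
γ = 1.848
d' = d/γ = 1.592×10¹⁶/1.848 = 8.615×10¹⁵ m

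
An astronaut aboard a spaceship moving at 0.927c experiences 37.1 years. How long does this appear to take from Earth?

Proper time Δt₀ = 37.1 years
γ = 1/√(1 - 0.927²) = 2.6662
Δt = γΔt₀ = 2.6662 × 37.1 = 98.92 years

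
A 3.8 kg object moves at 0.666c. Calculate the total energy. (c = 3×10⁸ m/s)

γ = 1/√(1 - 0.666²) = 1.3406
mc² = 3.8 × (3×10⁸)² = 3.420×10¹⁷ J
E = γmc² = 1.3406 × 3.420×10¹⁷ = 4.585×10¹⁷ J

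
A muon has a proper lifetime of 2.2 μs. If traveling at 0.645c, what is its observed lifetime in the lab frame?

Proper lifetime τ₀ = 2.2 μs
γ = 1/√(1 - 0.645²) = 1.3086
τ = γτ₀ = 1.3086 × 2.2 μs = 2.879 μs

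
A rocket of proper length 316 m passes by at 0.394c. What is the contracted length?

Proper length L₀ = 316 m
γ = 1/√(1 - 0.394²) = 1.088
L = L₀/γ = 316/1.088 = 290.4 m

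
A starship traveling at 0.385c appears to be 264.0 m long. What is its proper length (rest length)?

Contracted length L = 264.0 m
γ = 1/√(1 - 0.385²) = 1.0835
L₀ = γL = 1.0835 × 264.0 = 286.0 m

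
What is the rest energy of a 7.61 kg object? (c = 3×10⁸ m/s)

c² = (3×10⁸)² = 9.000×10¹⁶ m²/s²
E₀ = mc² = 7.61 × 9.000×10¹⁶ = 6.849×10¹⁷ J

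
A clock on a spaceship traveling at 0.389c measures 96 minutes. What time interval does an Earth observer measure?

Proper time Δt₀ = 96 minutes
γ = 1/√(1 - 0.389²) = 1.085
Δt = γΔt₀ = 1.085 × 96 = 104.2 minutes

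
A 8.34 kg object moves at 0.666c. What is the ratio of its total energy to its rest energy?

E = γmc², E₀ = mc²
E/E₀ = γ = 1/√(1 - 0.666²) = 1.341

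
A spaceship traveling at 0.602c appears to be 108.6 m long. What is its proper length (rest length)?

Contracted length L = 108.6 m
γ = 1/√(1 - 0.602²) = 1.252
L₀ = γL = 1.252 × 108.6 = 136.0 m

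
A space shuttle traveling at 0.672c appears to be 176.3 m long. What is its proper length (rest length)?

Contracted length L = 176.3 m
γ = 1/√(1 - 0.672²) = 1.3503
L₀ = γL = 1.3503 × 176.3 = 238.1 m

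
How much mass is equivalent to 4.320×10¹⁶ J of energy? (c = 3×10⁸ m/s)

From E = mc², we get m = E/c²
c² = (3×10⁸)² = 9×10¹⁶ m²/s²
m = 4.320×10¹⁶ / 9×10¹⁶ = 0.4800 kg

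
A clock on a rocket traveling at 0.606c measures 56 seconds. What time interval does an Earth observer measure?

Proper time Δt₀ = 56 seconds
γ = 1/√(1 - 0.606²) = 1.2571
Δt = γΔt₀ = 1.2571 × 56 = 70.40 seconds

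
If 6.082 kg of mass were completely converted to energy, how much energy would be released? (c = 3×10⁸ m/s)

Using E = mc²:
c² = (3×10⁸)² = 9×10¹⁶ m²/s²
E = 6.082 × 9×10¹⁶ = 5.474×10¹⁷ J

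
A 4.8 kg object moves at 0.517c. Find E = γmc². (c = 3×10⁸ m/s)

γ = 1/√(1 - 0.517²) = 1.1682
mc² = 4.8 × (3×10⁸)² = 4.320×10¹⁷ J
E = γmc² = 1.1682 × 4.320×10¹⁷ = 5.047×10¹⁷ J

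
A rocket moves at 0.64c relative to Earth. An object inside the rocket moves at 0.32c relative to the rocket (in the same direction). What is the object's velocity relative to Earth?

u = (u' + v)/(1 + u'v/c²)
Numerator: 0.32 + 0.64 = 0.96
Denominator: 1 + 0.2048 = 1.2048
u = 0.96/1.2048 = 0.7968c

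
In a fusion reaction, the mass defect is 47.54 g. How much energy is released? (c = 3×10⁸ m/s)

Convert mass defect: Δm = 47.54 g = 0.04754 kg
E = Δm·c² = 0.04754 × (3×10⁸)²
= 0.04754 × 9×10¹⁶ = 4.279×10¹⁵ J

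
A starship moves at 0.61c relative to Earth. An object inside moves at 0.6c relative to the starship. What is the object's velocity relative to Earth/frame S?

u = (u' + v)/(1 + u'v/c²)
Numerator: 0.6 + 0.61 = 1.21
Denominator: 1 + 0.366 = 1.366
u = 1.21/1.366 = 0.8858c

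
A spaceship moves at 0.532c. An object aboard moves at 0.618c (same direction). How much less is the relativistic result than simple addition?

Classical: u' + v = 0.618 + 0.532 = 1.15c
Relativistic: u = (0.618 + 0.532)/(1 + 0.328776) = 1.15/1.328776 = 0.8655c
Difference: 1.15 - 0.8655 = 0.2845c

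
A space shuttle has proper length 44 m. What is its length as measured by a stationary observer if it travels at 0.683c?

Proper length L₀ = 44 m
γ = 1/√(1 - 0.683²) = 1.369
L = L₀/γ = 44/1.369 = 32.14 m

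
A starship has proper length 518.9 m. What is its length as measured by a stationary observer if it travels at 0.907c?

Proper length L₀ = 518.9 m
γ = 1/√(1 - 0.907²) = 2.375
L = L₀/γ = 518.9/2.375 = 218.5 m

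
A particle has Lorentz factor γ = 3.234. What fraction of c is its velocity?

From γ = 1/√(1 - v²/c²):
1/γ² = 1/3.234² = 0.09561
v²/c² = 1 - 0.09561 = 0.9044
v/c = √(0.9044) = 0.9510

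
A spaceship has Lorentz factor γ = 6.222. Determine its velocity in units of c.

From γ = 1/√(1 - v²/c²):
1/γ² = 1/6.222² = 0.02583
v²/c² = 1 - 0.02583 = 0.9742
v/c = √(0.9742) = 0.9870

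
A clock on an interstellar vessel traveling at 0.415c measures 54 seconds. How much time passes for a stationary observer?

Proper time Δt₀ = 54 seconds
γ = 1/√(1 - 0.415²) = 1.099
Δt = γΔt₀ = 1.099 × 54 = 59.35 seconds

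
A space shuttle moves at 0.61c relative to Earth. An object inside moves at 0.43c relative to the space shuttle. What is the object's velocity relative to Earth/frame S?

u = (u' + v)/(1 + u'v/c²)
Numerator: 0.43 + 0.61 = 1.04
Denominator: 1 + 0.2623 = 1.2623
u = 1.04/1.2623 = 0.8239c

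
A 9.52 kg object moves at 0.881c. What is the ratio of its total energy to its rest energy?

E = γmc², E₀ = mc²
E/E₀ = γ = 1/√(1 - 0.881²) = 2.114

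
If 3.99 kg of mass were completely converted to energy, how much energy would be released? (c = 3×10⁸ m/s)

Using E = mc²:
c² = (3×10⁸)² = 9×10¹⁶ m²/s²
E = 3.99 × 9×10¹⁶ = 3.591×10¹⁷ J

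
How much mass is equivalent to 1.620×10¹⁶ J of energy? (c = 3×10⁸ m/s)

From E = mc², we get m = E/c²
c² = (3×10⁸)² = 9×10¹⁶ m²/s²
m = 1.620×10¹⁶ / 9×10¹⁶ = 0.1800 kg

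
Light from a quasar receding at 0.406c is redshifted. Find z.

β = 0.406
(1+β)/(1-β) = 1.406/0.594 = 2.367
√(2.367) = 1.5385
z = 1.5385 - 1 = 0.5385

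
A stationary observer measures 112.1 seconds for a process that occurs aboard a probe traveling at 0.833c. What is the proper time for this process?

Dilated time Δt = 112.1 seconds
γ = 1/√(1 - 0.833²) = 1.8074
Δt₀ = Δt/γ = 112.1/1.8074 = 62.02 seconds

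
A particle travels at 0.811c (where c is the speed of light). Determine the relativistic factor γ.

v/c = 0.811, so (v/c)² = 0.657721
1 - (v/c)² = 0.342279
γ = 1/√(0.342279) = 1.709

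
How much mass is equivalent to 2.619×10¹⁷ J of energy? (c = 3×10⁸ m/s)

From E = mc², we get m = E/c²
c² = (3×10⁸)² = 9×10¹⁶ m²/s²
m = 2.619×10¹⁷ / 9×10¹⁶ = 2.910 kg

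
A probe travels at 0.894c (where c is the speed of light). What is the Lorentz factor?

v/c = 0.894, so (v/c)² = 0.799236
1 - (v/c)² = 0.200764
γ = 1/√(0.200764) = 2.232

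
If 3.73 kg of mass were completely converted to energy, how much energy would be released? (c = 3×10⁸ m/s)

Using E = mc²:
c² = (3×10⁸)² = 9×10¹⁶ m²/s²
E = 3.73 × 9×10¹⁶ = 3.357×10¹⁷ J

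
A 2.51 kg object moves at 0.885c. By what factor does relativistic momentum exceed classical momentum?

p_rel = γmv, p_class = mv
Ratio = γ = 1/√(1 - 0.885²) = 2.148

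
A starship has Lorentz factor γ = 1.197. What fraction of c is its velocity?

From γ = 1/√(1 - v²/c²):
1/γ² = 1/1.197² = 0.6979
v²/c² = 1 - 0.6979 = 0.3021
v/c = √(0.3021) = 0.5496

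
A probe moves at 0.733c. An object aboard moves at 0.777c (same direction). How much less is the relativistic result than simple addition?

Classical: u' + v = 0.777 + 0.733 = 1.51c
Relativistic: u = (0.777 + 0.733)/(1 + 0.569541) = 1.51/1.569541 = 0.9621c
Difference: 1.51 - 0.9621 = 0.5479c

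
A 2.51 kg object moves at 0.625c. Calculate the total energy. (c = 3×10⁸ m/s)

γ = 1/√(1 - 0.625²) = 1.281
mc² = 2.51 × (3×10⁸)² = 2.259×10¹⁷ J
E = γmc² = 1.281 × 2.259×10¹⁷ = 2.894×10¹⁷ J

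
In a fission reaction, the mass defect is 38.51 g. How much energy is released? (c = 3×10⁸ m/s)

Convert mass defect: Δm = 38.51 g = 0.03851 kg
E = Δm·c² = 0.03851 × (3×10⁸)²
= 0.03851 × 9×10¹⁶ = 3.466×10¹⁵ J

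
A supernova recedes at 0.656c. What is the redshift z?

β = 0.656
(1+β)/(1-β) = 1.656/0.344 = 4.814
√(4.814) = 2.194
z = 2.194 - 1 = 1.194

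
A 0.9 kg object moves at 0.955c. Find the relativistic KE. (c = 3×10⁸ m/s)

γ = 1/√(1 - 0.955²) = 3.371
γ - 1 = 2.371
KE = (γ-1)mc² = 2.371 × 0.9 × (3×10⁸)² = 1.921×10¹⁷ J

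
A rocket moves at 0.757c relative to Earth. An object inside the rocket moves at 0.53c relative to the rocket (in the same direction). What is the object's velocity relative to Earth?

u = (u' + v)/(1 + u'v/c²)
Numerator: 0.53 + 0.757 = 1.287
Denominator: 1 + 0.40121 = 1.40121
u = 1.287/1.40121 = 0.9185c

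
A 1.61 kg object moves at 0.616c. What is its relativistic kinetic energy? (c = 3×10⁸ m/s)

γ = 1/√(1 - 0.616²) = 1.2694
γ - 1 = 0.2694
KE = (γ-1)mc² = 0.2694 × 1.61 × (3×10⁸)² = 3.904×10¹⁶ J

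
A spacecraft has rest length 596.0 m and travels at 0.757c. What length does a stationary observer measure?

Proper length L₀ = 596.0 m
γ = 1/√(1 - 0.757²) = 1.5304
L = L₀/γ = 596.0/1.5304 = 389.4 m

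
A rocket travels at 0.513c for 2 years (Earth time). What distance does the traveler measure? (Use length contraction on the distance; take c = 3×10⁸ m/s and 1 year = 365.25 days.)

Earth distance: d = v × t = 0.513c × 2 yr = 9.7134×10¹⁵ m
γ = 1.1650
d' = d/γ = 9.7134×10¹⁵/1.1650 = 8.338×10¹⁵ m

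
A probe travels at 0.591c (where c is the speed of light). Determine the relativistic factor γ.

v/c = 0.591, so (v/c)² = 0.349281
1 - (v/c)² = 0.650719
γ = 1/√(0.650719) = 1.240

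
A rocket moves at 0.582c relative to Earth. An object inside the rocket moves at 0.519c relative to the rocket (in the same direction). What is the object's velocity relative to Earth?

u = (u' + v)/(1 + u'v/c²)
Numerator: 0.519 + 0.582 = 1.101
Denominator: 1 + 0.302058 = 1.302058
u = 1.101/1.302058 = 0.8456c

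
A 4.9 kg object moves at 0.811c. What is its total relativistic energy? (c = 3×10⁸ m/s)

γ = 1/√(1 - 0.811²) = 1.7093
mc² = 4.9 × (3×10⁸)² = 4.410×10¹⁷ J
E = γmc² = 1.7093 × 4.410×10¹⁷ = 7.538×10¹⁷ J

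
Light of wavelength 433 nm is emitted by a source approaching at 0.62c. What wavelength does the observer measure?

β = 0.62
Wavelength Doppler factor = √(0.38/1.62) = √(0.23457) = 0.4843
λ_obs = 433 × 0.4843 = 209.7 nm (blueshift)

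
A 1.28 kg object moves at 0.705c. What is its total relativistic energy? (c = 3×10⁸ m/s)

γ = 1/√(1 - 0.705²) = 1.410
mc² = 1.28 × (3×10⁸)² = 1.152×10¹⁷ J
E = γmc² = 1.410 × 1.152×10¹⁷ = 1.624×10¹⁷ J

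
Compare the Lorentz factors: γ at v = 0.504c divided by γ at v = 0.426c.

γ₁ = 1/√(1 - 0.504²) = 1.1578
γ₂ = 1/√(1 - 0.426²) = 1.1053
γ₁/γ₂ = 1.1578/1.1053 = 1.047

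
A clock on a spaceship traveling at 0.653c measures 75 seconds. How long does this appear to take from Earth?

Proper time Δt₀ = 75 seconds
γ = 1/√(1 - 0.653²) = 1.3204
Δt = γΔt₀ = 1.3204 × 75 = 99.03 seconds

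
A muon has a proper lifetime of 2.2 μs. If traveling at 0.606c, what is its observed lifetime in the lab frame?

Proper lifetime τ₀ = 2.2 μs
γ = 1/√(1 - 0.606²) = 1.2571
τ = γτ₀ = 1.2571 × 2.2 μs = 2.766 μs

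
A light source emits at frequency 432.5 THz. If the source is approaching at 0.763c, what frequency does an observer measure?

β = v/c = 0.763
(1+β)/(1-β) = 1.763/0.237 = 7.4388
Doppler factor = √(7.4388) = 2.7274
f_obs = 432.5 × 2.7274 = 1180 THz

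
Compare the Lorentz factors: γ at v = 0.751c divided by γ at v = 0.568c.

γ₁ = 1/√(1 - 0.751²) = 1.514
γ₂ = 1/√(1 - 0.568²) = 1.215
γ₁/γ₂ = 1.514/1.215 = 1.246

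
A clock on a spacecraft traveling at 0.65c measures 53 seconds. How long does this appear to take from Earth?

Proper time Δt₀ = 53 seconds
γ = 1/√(1 - 0.65²) = 1.3159
Δt = γΔt₀ = 1.3159 × 53 = 69.74 seconds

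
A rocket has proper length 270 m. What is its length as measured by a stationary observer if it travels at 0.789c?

Proper length L₀ = 270 m
γ = 1/√(1 - 0.789²) = 1.6276
L = L₀/γ = 270/1.6276 = 165.9 m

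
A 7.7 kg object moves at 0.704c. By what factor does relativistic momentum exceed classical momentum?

p_rel = γmv, p_class = mv
Ratio = γ = 1/√(1 - 0.704²) = 1.408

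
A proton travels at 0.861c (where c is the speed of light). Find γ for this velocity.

v/c = 0.861, so (v/c)² = 0.741321
1 - (v/c)² = 0.258679
γ = 1/√(0.258679) = 1.966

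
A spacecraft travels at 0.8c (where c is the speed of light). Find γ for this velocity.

v/c = 0.8, so (v/c)² = 0.64
1 - (v/c)² = 0.36
γ = 1/√(0.36) = 1.667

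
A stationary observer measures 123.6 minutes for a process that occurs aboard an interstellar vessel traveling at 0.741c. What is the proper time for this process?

Dilated time Δt = 123.6 minutes
γ = 1/√(1 - 0.741²) = 1.4892
Δt₀ = Δt/γ = 123.6/1.4892 = 83.00 minutes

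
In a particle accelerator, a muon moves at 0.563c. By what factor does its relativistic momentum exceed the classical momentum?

p_rel = γmv, p_class = mv
Ratio = γ = 1/√(1 - 0.563²)
= 1/√(0.683031) = 1.210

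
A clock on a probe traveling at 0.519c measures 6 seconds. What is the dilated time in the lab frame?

Proper time Δt₀ = 6 seconds
γ = 1/√(1 - 0.519²) = 1.1699
Δt = γΔt₀ = 1.1699 × 6 = 7.019 seconds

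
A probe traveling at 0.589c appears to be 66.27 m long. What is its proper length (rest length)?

Contracted length L = 66.27 m
γ = 1/√(1 - 0.589²) = 1.2374
L₀ = γL = 1.2374 × 66.27 = 82.00 m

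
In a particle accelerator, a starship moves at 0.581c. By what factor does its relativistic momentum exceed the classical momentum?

p_rel = γmv, p_class = mv
Ratio = γ = 1/√(1 - 0.581²)
= 1/√(0.662439) = 1.229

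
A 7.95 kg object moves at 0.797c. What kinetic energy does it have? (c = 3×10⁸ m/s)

γ = 1/√(1 - 0.797²) = 1.65569
γ - 1 = 0.65569
KE = (γ-1)mc² = 0.65569 × 7.95 × (3×10⁸)² = 4.691×10¹⁷ J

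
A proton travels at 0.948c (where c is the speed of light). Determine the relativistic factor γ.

v/c = 0.948, so (v/c)² = 0.898704
1 - (v/c)² = 0.101296
γ = 1/√(0.101296) = 3.142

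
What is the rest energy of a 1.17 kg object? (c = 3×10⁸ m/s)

c² = (3×10⁸)² = 9.000×10¹⁶ m²/s²
E₀ = mc² = 1.17 × 9.000×10¹⁶ = 1.053×10¹⁷ J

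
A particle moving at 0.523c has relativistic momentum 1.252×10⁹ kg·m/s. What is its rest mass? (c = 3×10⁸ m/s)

γ = 1/√(1 - 0.523²) = 1.1733
v = 0.523 × 3×10⁸ = 1.569×10⁸ m/s
m = p/(γv) = 1.252×10⁹/(1.1733 × 1.569×10⁸) = 6.801 kg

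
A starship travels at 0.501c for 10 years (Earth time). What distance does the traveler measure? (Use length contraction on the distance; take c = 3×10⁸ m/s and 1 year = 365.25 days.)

Earth distance: d = v × t = 0.501c × 10 yr = 4.7431×10¹⁶ m
γ = 1.1555
d' = d/γ = 4.7431×10¹⁶/1.1555 = 4.105×10¹⁶ m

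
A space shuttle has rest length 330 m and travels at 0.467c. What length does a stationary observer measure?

Proper length L₀ = 330 m
γ = 1/√(1 - 0.467²) = 1.131
L = L₀/γ = 330/1.131 = 291.8 m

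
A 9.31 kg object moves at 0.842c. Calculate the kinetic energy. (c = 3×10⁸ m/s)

γ = 1/√(1 - 0.842²) = 1.85365
γ - 1 = 0.85365
KE = (γ-1)mc² = 0.85365 × 9.31 × (3×10⁸)² = 7.153×10¹⁷ J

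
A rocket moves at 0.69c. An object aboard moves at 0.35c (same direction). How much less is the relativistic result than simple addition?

Classical: u' + v = 0.35 + 0.69 = 1.04c
Relativistic: u = (0.35 + 0.69)/(1 + 0.2415) = 1.04/1.2415 = 0.8377c
Difference: 1.04 - 0.8377 = 0.2023c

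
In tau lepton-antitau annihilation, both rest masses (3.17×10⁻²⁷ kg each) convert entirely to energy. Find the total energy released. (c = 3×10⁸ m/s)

Both particles have the same rest mass, so total mass = 2m
E = 2m·c² = 2 × 3.17×10⁻²⁷ × (3×10⁸)²
= 2 × 3.17×10⁻²⁷ × 9×10¹⁶
= 5.706×10⁻¹⁰ J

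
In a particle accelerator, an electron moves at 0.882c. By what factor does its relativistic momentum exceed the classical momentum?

p_rel = γmv, p_class = mv
Ratio = γ = 1/√(1 - 0.882²)
= 1/√(0.222076) = 2.122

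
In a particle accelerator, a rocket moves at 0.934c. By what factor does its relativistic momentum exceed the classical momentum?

p_rel = γmv, p_class = mv
Ratio = γ = 1/√(1 - 0.934²)
= 1/√(0.127644) = 2.799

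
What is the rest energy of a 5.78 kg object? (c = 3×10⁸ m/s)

c² = (3×10⁸)² = 9.000×10¹⁶ m²/s²
E₀ = mc² = 5.78 × 9.000×10¹⁶ = 5.202×10¹⁷ J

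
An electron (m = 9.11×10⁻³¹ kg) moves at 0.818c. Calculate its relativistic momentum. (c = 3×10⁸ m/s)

γ = 1/√(1 - 0.818²) = 1.7385
v = 0.818 × 3×10⁸ = 2.454×10⁸ m/s
p = γmv = 1.7385 × 9.11×10⁻³¹ × 2.454×10⁸ = 3.887×10⁻²² kg·m/s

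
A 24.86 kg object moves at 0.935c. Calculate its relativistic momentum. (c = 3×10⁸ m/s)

γ = 1/√(1 - 0.935²) = 2.820
v = 0.935 × 3×10⁸ = 2.805×10⁸ m/s
p = γmv = 2.820 × 24.86 × 2.805×10⁸ = 1.966×10¹⁰ kg·m/s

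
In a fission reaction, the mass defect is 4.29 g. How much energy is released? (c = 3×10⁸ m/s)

Convert mass defect: Δm = 4.29 g = 0.00429 kg
E = Δm·c² = 0.00429 × (3×10⁸)²
= 0.00429 × 9×10¹⁶ = 3.861×10¹⁴ J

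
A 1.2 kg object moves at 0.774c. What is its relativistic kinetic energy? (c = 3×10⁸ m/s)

γ = 1/√(1 - 0.774²) = 1.57932
γ - 1 = 0.57932
KE = (γ-1)mc² = 0.57932 × 1.2 × (3×10⁸)² = 6.257×10¹⁶ J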